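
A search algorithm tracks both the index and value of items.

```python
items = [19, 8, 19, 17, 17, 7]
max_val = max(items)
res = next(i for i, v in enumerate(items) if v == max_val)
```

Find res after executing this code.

Step 1: max([19, 8, 19, 17, 17, 7]) = 19.
Step 2: Find first index where value == 19:
  Index 0: 19 == 19, found!
Therefore res = 0.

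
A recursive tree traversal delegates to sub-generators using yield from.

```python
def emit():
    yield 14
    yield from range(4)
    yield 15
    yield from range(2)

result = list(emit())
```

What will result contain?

Step 1: Trace yields in order:
  yield 14
  yield 0
  yield 1
  yield 2
  yield 3
  yield 15
  yield 0
  yield 1
Therefore result = [14, 0, 1, 2, 3, 15, 0, 1].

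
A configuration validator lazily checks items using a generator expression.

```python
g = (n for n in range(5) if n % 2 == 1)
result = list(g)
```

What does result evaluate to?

Step 1: Filter range(5) keeping only odd values:
  n=0: even, excluded
  n=1: odd, included
  n=2: even, excluded
  n=3: odd, included
  n=4: even, excluded
Therefore result = [1, 3].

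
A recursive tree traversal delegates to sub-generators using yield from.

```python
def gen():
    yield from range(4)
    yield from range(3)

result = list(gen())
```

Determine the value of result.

Step 1: Trace yields in order:
  yield 0
  yield 1
  yield 2
  yield 3
  yield 0
  yield 1
  yield 2
Therefore result = [0, 1, 2, 3, 0, 1, 2].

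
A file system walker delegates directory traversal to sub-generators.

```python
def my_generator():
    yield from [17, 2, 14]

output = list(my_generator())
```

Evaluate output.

Step 1: yield from delegates to the iterable, yielding each element.
Step 2: Collected values: [17, 2, 14].
Therefore output = [17, 2, 14].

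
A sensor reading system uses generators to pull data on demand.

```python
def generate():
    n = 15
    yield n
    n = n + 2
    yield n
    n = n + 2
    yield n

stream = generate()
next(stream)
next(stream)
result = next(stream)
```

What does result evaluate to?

Step 1: Trace through generator execution:
  Yield 1: n starts at 15, yield 15
  Yield 2: n = 15 + 2 = 17, yield 17
  Yield 3: n = 17 + 2 = 19, yield 19
Step 2: First next() gets 15, second next() gets the second value, third next() yields 19.
Therefore result = 19.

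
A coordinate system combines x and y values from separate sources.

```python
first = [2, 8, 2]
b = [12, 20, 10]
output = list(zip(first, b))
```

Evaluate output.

Step 1: zip pairs elements at same index:
  Index 0: (2, 12)
  Index 1: (8, 20)
  Index 2: (2, 10)
Therefore output = [(2, 12), (8, 20), (2, 10)].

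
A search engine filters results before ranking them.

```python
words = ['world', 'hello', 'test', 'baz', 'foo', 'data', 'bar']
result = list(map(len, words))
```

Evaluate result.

Step 1: Map len() to each word:
  'world' -> 5
  'hello' -> 5
  'test' -> 4
  'baz' -> 3
  'foo' -> 3
  'data' -> 4
  'bar' -> 3
Therefore result = [5, 5, 4, 3, 3, 4, 3].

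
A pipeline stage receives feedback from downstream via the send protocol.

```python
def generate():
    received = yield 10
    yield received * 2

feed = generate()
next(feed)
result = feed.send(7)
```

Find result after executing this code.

Step 1: next(feed) advances to first yield, producing 10.
Step 2: send(7) resumes, received = 7.
Step 3: yield received * 2 = 7 * 2 = 14.
Therefore result = 14.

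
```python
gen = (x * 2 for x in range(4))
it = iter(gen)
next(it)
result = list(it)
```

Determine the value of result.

Step 1: Generator produces [0, 2, 4, 6].
Step 2: next(it) consumes first element (0).
Step 3: list(it) collects remaining: [2, 4, 6].
Therefore result = [2, 4, 6].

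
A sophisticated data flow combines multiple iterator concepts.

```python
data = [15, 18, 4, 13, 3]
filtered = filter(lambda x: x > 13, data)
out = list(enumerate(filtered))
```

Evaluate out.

Step 1: Filter [15, 18, 4, 13, 3] for > 13: [15, 18].
Step 2: enumerate re-indexes from 0: [(0, 15), (1, 18)].
Therefore out = [(0, 15), (1, 18)].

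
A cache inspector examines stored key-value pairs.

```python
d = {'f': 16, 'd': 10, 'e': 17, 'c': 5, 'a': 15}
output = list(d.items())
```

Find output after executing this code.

Step 1: d.items() returns (key, value) pairs in insertion order.
Therefore output = [('f', 16), ('d', 10), ('e', 17), ('c', 5), ('a', 15)].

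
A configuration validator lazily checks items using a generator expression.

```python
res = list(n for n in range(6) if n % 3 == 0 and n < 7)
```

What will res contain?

Step 1: Filter range(6) where n % 3 == 0 and n < 7:
  n=0: both conditions met, included
  n=1: excluded (1 % 3 != 0)
  n=2: excluded (2 % 3 != 0)
  n=3: both conditions met, included
  n=4: excluded (4 % 3 != 0)
  n=5: excluded (5 % 3 != 0)
Therefore res = [0, 3].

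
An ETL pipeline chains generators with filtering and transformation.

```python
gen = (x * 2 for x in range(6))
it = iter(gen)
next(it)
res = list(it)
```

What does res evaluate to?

Step 1: Generator produces [0, 2, 4, 6, 8, 10].
Step 2: next(it) consumes first element (0).
Step 3: list(it) collects remaining: [2, 4, 6, 8, 10].
Therefore res = [2, 4, 6, 8, 10].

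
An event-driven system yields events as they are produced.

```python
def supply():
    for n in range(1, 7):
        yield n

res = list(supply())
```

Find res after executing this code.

Step 1: The generator yields each value from range(1, 7).
Step 2: list() consumes all yields: [1, 2, 3, 4, 5, 6].
Therefore res = [1, 2, 3, 4, 5, 6].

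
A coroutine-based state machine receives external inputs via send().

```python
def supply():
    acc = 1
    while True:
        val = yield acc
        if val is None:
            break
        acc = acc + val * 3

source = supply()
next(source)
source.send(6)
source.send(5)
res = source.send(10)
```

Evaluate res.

Step 1: next() -> yield acc=1.
Step 2: send(6) -> val=6, acc = 1 + 6*3 = 19, yield 19.
Step 3: send(5) -> val=5, acc = 19 + 5*3 = 34, yield 34.
Step 4: send(10) -> val=10, acc = 34 + 10*3 = 64, yield 64.
Therefore res = 64.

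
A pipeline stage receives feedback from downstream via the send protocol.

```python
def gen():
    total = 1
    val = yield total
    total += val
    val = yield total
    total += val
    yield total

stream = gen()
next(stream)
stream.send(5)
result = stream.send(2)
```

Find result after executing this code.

Step 1: next() -> yield total=1.
Step 2: send(5) -> val=5, total = 1+5 = 6, yield 6.
Step 3: send(2) -> val=2, total = 6+2 = 8, yield 8.
Therefore result = 8.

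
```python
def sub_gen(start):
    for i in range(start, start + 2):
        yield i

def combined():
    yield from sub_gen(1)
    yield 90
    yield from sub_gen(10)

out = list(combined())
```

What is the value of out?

Step 1: combined() delegates to sub_gen(1):
  yield 1
  yield 2
Step 2: yield 90
Step 3: Delegates to sub_gen(10):
  yield 10
  yield 11
Therefore out = [1, 2, 90, 10, 11].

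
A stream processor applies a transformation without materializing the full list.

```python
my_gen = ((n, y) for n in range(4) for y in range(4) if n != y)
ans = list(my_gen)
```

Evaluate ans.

Step 1: Nested generator over range(4) x range(4) where n != y:
  (0, 0): excluded (n == y)
  (0, 1): included
  (0, 2): included
  (0, 3): included
  (1, 0): included
  (1, 1): excluded (n == y)
  (1, 2): included
  (1, 3): included
  (2, 0): included
  (2, 1): included
  (2, 2): excluded (n == y)
  (2, 3): included
  (3, 0): included
  (3, 1): included
  (3, 2): included
  (3, 3): excluded (n == y)
Therefore ans = [(0, 1), (0, 2), (0, 3), (1, 0), (1, 2), (1, 3), (2, 0), (2, 1), (2, 3), (3, 0), (3, 1), (3, 2)].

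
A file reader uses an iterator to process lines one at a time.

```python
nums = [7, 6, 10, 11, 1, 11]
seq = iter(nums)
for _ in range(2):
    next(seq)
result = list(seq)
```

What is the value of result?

Step 1: Create iterator over [7, 6, 10, 11, 1, 11].
Step 2: Advance 2 positions (consuming [7, 6]).
Step 3: list() collects remaining elements: [10, 11, 1, 11].
Therefore result = [10, 11, 1, 11].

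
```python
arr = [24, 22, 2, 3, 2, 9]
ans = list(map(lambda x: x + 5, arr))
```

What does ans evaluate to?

Step 1: Apply lambda x: x + 5 to each element:
  24 -> 29
  22 -> 27
  2 -> 7
  3 -> 8
  2 -> 7
  9 -> 14
Therefore ans = [29, 27, 7, 8, 7, 14].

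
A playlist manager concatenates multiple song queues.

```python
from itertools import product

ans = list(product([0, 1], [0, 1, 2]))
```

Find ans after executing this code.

Step 1: product([0, 1], [0, 1, 2]) gives all pairs:
  (0, 0)
  (0, 1)
  (0, 2)
  (1, 0)
  (1, 1)
  (1, 2)
Therefore ans = [(0, 0), (0, 1), (0, 2), (1, 0), (1, 1), (1, 2)].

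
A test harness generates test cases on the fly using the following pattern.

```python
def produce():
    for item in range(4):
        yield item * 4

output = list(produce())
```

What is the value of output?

Step 1: For each item in range(4), yield item * 4:
  item=0: yield 0 * 4 = 0
  item=1: yield 1 * 4 = 4
  item=2: yield 2 * 4 = 8
  item=3: yield 3 * 4 = 12
Therefore output = [0, 4, 8, 12].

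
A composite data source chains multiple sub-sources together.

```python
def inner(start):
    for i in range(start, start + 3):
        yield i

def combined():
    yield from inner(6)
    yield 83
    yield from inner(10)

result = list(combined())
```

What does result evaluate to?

Step 1: combined() delegates to inner(6):
  yield 6
  yield 7
  yield 8
Step 2: yield 83
Step 3: Delegates to inner(10):
  yield 10
  yield 11
  yield 12
Therefore result = [6, 7, 8, 83, 10, 11, 12].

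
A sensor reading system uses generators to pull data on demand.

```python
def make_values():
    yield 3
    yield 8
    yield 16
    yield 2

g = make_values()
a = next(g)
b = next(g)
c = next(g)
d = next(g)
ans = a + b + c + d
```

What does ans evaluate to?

Step 1: Create generator and consume all values:
  a = next(g) = 3
  b = next(g) = 8
  c = next(g) = 16
  d = next(g) = 2
Step 2: ans = 3 + 8 + 16 + 2 = 29.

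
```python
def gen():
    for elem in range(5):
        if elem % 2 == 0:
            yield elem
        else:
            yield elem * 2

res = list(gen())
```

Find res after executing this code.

Step 1: For each elem in range(5), yield elem if even, else elem*2:
  elem=0 (even): yield 0
  elem=1 (odd): yield 1*2 = 2
  elem=2 (even): yield 2
  elem=3 (odd): yield 3*2 = 6
  elem=4 (even): yield 4
Therefore res = [0, 2, 2, 6, 4].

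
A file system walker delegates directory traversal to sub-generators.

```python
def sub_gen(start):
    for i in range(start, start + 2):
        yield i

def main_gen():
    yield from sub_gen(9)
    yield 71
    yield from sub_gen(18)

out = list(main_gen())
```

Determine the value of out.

Step 1: main_gen() delegates to sub_gen(9):
  yield 9
  yield 10
Step 2: yield 71
Step 3: Delegates to sub_gen(18):
  yield 18
  yield 19
Therefore out = [9, 10, 71, 18, 19].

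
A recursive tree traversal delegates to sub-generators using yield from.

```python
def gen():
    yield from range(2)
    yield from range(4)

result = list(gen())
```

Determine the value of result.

Step 1: Trace yields in order:
  yield 0
  yield 1
  yield 0
  yield 1
  yield 2
  yield 3
Therefore result = [0, 1, 0, 1, 2, 3].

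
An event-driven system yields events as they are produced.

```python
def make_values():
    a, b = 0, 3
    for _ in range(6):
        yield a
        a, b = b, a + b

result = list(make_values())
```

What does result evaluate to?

Step 1: Fibonacci-like sequence starting with a=0, b=3:
  Iteration 1: yield a=0, then a,b = 3,3
  Iteration 2: yield a=3, then a,b = 3,6
  Iteration 3: yield a=3, then a,b = 6,9
  Iteration 4: yield a=6, then a,b = 9,15
  Iteration 5: yield a=9, then a,b = 15,24
  Iteration 6: yield a=15, then a,b = 24,39
Therefore result = [0, 3, 3, 6, 9, 15].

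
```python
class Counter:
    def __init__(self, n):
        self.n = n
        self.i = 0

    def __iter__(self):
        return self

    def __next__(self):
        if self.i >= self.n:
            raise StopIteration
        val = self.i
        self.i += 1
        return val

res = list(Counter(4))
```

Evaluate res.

Step 1: Counter(4) creates an iterator counting 0 to 3.
Step 2: list() consumes all values: [0, 1, 2, 3].
Therefore res = [0, 1, 2, 3].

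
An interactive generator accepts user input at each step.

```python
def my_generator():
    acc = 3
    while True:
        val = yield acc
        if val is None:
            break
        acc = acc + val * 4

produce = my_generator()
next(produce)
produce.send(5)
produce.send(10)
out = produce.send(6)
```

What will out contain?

Step 1: next() -> yield acc=3.
Step 2: send(5) -> val=5, acc = 3 + 5*4 = 23, yield 23.
Step 3: send(10) -> val=10, acc = 23 + 10*4 = 63, yield 63.
Step 4: send(6) -> val=6, acc = 63 + 6*4 = 87, yield 87.
Therefore out = 87.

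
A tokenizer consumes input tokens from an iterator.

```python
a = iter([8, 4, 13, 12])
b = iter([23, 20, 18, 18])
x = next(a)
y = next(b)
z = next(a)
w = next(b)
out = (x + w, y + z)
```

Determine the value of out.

Step 1: a iterates [8, 4, 13, 12], b iterates [23, 20, 18, 18].
Step 2: x = next(a) = 8, y = next(b) = 23.
Step 3: z = next(a) = 4, w = next(b) = 20.
Step 4: out = (8 + 20, 23 + 4) = (28, 27).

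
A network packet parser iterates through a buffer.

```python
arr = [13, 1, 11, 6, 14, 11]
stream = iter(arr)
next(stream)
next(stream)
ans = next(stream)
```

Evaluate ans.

Step 1: Create iterator over [13, 1, 11, 6, 14, 11].
Step 2: next() consumes 13.
Step 3: next() consumes 1.
Step 4: next() returns 11.
Therefore ans = 11.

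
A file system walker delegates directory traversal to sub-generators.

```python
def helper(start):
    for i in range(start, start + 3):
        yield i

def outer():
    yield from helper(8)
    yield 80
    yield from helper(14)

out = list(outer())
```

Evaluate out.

Step 1: outer() delegates to helper(8):
  yield 8
  yield 9
  yield 10
Step 2: yield 80
Step 3: Delegates to helper(14):
  yield 14
  yield 15
  yield 16
Therefore out = [8, 9, 10, 80, 14, 15, 16].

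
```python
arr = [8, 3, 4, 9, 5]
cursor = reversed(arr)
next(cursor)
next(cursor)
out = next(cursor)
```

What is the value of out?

Step 1: reversed([8, 3, 4, 9, 5]) gives iterator: [5, 9, 4, 3, 8].
Step 2: First next() = 5, second next() = 9.
Step 3: Third next() = 4.
Therefore out = 4.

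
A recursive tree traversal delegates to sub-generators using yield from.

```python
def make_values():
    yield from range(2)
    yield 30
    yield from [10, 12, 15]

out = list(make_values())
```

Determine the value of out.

Step 1: Trace yields in order:
  yield 0
  yield 1
  yield 30
  yield 10
  yield 12
  yield 15
Therefore out = [0, 1, 30, 10, 12, 15].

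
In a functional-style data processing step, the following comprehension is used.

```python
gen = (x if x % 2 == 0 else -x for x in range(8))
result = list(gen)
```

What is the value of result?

Step 1: For each x in range(8), yield x if even, else -x:
  x=0: even, yield 0
  x=1: odd, yield -1
  x=2: even, yield 2
  x=3: odd, yield -3
  x=4: even, yield 4
  x=5: odd, yield -5
  x=6: even, yield 6
  x=7: odd, yield -7
Therefore result = [0, -1, 2, -3, 4, -5, 6, -7].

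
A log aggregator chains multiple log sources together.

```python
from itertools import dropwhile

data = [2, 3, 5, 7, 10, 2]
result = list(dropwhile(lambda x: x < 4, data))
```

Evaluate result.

Step 1: dropwhile drops elements while < 4:
  2 < 4: dropped
  3 < 4: dropped
  5: kept (dropping stopped)
Step 2: Remaining elements kept regardless of condition.
Therefore result = [5, 7, 10, 2].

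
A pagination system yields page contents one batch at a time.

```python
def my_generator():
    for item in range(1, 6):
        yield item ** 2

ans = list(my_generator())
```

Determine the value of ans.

Step 1: For each item in range(1, 6), yield item**2:
  item=1: yield 1**2 = 1
  item=2: yield 2**2 = 4
  item=3: yield 3**2 = 9
  item=4: yield 4**2 = 16
  item=5: yield 5**2 = 25
Therefore ans = [1, 4, 9, 16, 25].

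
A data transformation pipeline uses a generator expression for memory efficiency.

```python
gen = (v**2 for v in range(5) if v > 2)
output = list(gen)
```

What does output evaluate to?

Step 1: For range(5), keep v > 2, then square:
  v=0: 0 <= 2, excluded
  v=1: 1 <= 2, excluded
  v=2: 2 <= 2, excluded
  v=3: 3 > 2, yield 3**2 = 9
  v=4: 4 > 2, yield 4**2 = 16
Therefore output = [9, 16].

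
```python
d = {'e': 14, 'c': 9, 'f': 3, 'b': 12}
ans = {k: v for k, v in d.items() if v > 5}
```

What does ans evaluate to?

Step 1: Filter items where value > 5:
  'e': 14 > 5: kept
  'c': 9 > 5: kept
  'f': 3 <= 5: removed
  'b': 12 > 5: kept
Therefore ans = {'e': 14, 'c': 9, 'b': 12}.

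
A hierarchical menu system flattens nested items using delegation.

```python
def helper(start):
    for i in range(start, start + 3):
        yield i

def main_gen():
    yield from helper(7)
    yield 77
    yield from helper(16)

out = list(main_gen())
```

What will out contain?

Step 1: main_gen() delegates to helper(7):
  yield 7
  yield 8
  yield 9
Step 2: yield 77
Step 3: Delegates to helper(16):
  yield 16
  yield 17
  yield 18
Therefore out = [7, 8, 9, 77, 16, 17, 18].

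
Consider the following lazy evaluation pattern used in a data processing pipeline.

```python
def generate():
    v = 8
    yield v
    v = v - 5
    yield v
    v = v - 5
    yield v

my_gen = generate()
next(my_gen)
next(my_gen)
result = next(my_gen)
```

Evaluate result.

Step 1: Trace through generator execution:
  Yield 1: v starts at 8, yield 8
  Yield 2: v = 8 - 5 = 3, yield 3
  Yield 3: v = 3 - 5 = -2, yield -2
Step 2: First next() gets 8, second next() gets the second value, third next() yields -2.
Therefore result = -2.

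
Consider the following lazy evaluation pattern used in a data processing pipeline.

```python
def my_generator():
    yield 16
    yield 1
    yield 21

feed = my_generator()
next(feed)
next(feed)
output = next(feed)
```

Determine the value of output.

Step 1: my_generator() creates a generator.
Step 2: next(feed) yields 16 (consumed and discarded).
Step 3: next(feed) yields 1 (consumed and discarded).
Step 4: next(feed) yields 21, assigned to output.
Therefore output = 21.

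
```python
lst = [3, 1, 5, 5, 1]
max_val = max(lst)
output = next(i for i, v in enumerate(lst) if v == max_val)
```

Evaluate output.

Step 1: max([3, 1, 5, 5, 1]) = 5.
Step 2: Find first index where value == 5:
  Index 0: 3 != 5
  Index 1: 1 != 5
  Index 2: 5 == 5, found!
Therefore output = 2.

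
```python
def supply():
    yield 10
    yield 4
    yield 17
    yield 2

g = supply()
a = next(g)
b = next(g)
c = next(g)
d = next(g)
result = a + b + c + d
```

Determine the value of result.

Step 1: Create generator and consume all values:
  a = next(g) = 10
  b = next(g) = 4
  c = next(g) = 17
  d = next(g) = 2
Step 2: result = 10 + 4 + 17 + 2 = 33.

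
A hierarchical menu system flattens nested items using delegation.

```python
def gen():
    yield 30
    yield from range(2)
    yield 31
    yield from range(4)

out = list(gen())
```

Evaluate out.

Step 1: Trace yields in order:
  yield 30
  yield 0
  yield 1
  yield 31
  yield 0
  yield 1
  yield 2
  yield 3
Therefore out = [30, 0, 1, 31, 0, 1, 2, 3].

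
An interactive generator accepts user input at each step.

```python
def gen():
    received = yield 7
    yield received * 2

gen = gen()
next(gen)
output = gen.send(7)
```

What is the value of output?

Step 1: next(gen) advances to first yield, producing 7.
Step 2: send(7) resumes, received = 7.
Step 3: yield received * 2 = 7 * 2 = 14.
Therefore output = 14.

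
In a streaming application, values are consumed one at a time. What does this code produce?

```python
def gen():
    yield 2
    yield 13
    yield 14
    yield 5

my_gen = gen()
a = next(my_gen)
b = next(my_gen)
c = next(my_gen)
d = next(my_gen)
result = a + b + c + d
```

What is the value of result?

Step 1: Create generator and consume all values:
  a = next(my_gen) = 2
  b = next(my_gen) = 13
  c = next(my_gen) = 14
  d = next(my_gen) = 5
Step 2: result = 2 + 13 + 14 + 5 = 34.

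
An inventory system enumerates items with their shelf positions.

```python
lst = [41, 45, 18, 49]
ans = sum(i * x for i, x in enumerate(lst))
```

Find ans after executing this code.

Step 1: Compute i * x for each (i, x) in enumerate([41, 45, 18, 49]):
  i=0, x=41: 0*41 = 0
  i=1, x=45: 1*45 = 45
  i=2, x=18: 2*18 = 36
  i=3, x=49: 3*49 = 147
Step 2: sum = 0 + 45 + 36 + 147 = 228.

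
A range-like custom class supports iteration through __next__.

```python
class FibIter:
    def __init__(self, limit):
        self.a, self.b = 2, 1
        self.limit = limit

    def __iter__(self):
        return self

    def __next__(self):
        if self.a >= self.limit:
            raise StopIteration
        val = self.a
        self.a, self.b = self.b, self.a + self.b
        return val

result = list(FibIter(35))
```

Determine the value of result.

Step 1: Fibonacci-like sequence (a=2, b=1) until >= 35:
  Yield 2, then a,b = 1,3
  Yield 1, then a,b = 3,4
  Yield 3, then a,b = 4,7
  Yield 4, then a,b = 7,11
  Yield 7, then a,b = 11,18
  Yield 11, then a,b = 18,29
  Yield 18, then a,b = 29,47
  Yield 29, then a,b = 47,76
Step 2: 47 >= 35, stop.
Therefore result = [2, 1, 3, 4, 7, 11, 18, 29].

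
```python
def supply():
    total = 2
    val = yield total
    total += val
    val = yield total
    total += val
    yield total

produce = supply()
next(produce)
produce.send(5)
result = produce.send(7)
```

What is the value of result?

Step 1: next() -> yield total=2.
Step 2: send(5) -> val=5, total = 2+5 = 7, yield 7.
Step 3: send(7) -> val=7, total = 7+7 = 14, yield 14.
Therefore result = 14.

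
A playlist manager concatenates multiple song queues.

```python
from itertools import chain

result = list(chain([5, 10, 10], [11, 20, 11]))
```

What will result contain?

Step 1: chain() concatenates iterables: [5, 10, 10] + [11, 20, 11].
Therefore result = [5, 10, 10, 11, 20, 11].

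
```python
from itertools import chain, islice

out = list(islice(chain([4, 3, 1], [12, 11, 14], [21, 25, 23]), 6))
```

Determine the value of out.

Step 1: chain([4, 3, 1], [12, 11, 14], [21, 25, 23]) = [4, 3, 1, 12, 11, 14, 21, 25, 23].
Step 2: islice takes first 6 elements: [4, 3, 1, 12, 11, 14].
Therefore out = [4, 3, 1, 12, 11, 14].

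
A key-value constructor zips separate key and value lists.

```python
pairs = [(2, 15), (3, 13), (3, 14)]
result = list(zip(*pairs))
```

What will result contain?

Step 1: zip(*pairs) transposes: unzips [(2, 15), (3, 13), (3, 14)] into separate sequences.
Step 2: First elements: (2, 3, 3), second elements: (15, 13, 14).
Therefore result = [(2, 3, 3), (15, 13, 14)].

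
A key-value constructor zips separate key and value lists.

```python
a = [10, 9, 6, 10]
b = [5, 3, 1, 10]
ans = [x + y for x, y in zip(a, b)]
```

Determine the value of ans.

Step 1: Add corresponding elements:
  10 + 5 = 15
  9 + 3 = 12
  6 + 1 = 7
  10 + 10 = 20
Therefore ans = [15, 12, 7, 20].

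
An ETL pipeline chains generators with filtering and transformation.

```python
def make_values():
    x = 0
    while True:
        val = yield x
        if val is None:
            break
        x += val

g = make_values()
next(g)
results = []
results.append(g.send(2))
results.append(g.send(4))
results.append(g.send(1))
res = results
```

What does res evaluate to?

Step 1: next(g) -> yield 0.
Step 2: send(2) -> x = 2, yield 2.
Step 3: send(4) -> x = 6, yield 6.
Step 4: send(1) -> x = 7, yield 7.
Therefore res = [2, 6, 7].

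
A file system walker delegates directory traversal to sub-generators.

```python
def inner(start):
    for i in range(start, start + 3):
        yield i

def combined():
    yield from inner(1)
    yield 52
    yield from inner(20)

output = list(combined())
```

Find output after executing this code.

Step 1: combined() delegates to inner(1):
  yield 1
  yield 2
  yield 3
Step 2: yield 52
Step 3: Delegates to inner(20):
  yield 20
  yield 21
  yield 22
Therefore output = [1, 2, 3, 52, 20, 21, 22].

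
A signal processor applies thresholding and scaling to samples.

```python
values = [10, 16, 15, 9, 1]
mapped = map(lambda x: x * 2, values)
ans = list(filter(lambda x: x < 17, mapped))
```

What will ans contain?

Step 1: Map x * 2:
  10 -> 20
  16 -> 32
  15 -> 30
  9 -> 18
  1 -> 2
Step 2: Filter for < 17:
  20: removed
  32: removed
  30: removed
  18: removed
  2: kept
Therefore ans = [2].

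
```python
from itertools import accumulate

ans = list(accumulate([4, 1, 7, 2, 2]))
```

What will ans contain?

Step 1: accumulate computes running sums:
  + 4 = 4
  + 1 = 5
  + 7 = 12
  + 2 = 14
  + 2 = 16
Therefore ans = [4, 5, 12, 14, 16].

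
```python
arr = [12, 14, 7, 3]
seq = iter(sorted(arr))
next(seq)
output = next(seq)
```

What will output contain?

Step 1: sorted([12, 14, 7, 3]) = [3, 7, 12, 14].
Step 2: Create iterator and skip 1 elements.
Step 3: next() returns 7.
Therefore output = 7.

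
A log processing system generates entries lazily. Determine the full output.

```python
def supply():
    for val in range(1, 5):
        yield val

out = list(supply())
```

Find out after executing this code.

Step 1: The generator yields each value from range(1, 5).
Step 2: list() consumes all yields: [1, 2, 3, 4].
Therefore out = [1, 2, 3, 4].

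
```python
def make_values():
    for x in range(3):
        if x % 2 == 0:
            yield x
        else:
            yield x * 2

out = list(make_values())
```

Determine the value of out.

Step 1: For each x in range(3), yield x if even, else x*2:
  x=0 (even): yield 0
  x=1 (odd): yield 1*2 = 2
  x=2 (even): yield 2
Therefore out = [0, 2, 2].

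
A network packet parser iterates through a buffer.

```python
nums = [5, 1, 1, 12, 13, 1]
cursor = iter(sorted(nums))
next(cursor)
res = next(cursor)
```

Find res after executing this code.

Step 1: sorted([5, 1, 1, 12, 13, 1]) = [1, 1, 1, 5, 12, 13].
Step 2: Create iterator and skip 1 elements.
Step 3: next() returns 1.
Therefore res = 1.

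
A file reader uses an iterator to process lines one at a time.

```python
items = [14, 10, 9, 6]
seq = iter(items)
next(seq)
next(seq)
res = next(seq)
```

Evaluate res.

Step 1: Create iterator over [14, 10, 9, 6].
Step 2: next() consumes 14.
Step 3: next() consumes 10.
Step 4: next() returns 9.
Therefore res = 9.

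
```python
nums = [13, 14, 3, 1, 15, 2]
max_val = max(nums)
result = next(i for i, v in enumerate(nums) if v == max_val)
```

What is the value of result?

Step 1: max([13, 14, 3, 1, 15, 2]) = 15.
Step 2: Find first index where value == 15:
  Index 0: 13 != 15
  Index 1: 14 != 15
  Index 2: 3 != 15
  Index 3: 1 != 15
  Index 4: 15 == 15, found!
Therefore result = 4.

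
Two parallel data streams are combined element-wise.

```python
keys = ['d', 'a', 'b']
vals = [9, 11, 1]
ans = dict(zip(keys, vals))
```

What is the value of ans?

Step 1: zip pairs keys with values:
  'd' -> 9
  'a' -> 11
  'b' -> 1
Therefore ans = {'d': 9, 'a': 11, 'b': 1}.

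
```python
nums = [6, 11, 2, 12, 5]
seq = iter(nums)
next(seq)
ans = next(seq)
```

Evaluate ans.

Step 1: Create iterator over [6, 11, 2, 12, 5].
Step 2: next() consumes 6.
Step 3: next() returns 11.
Therefore ans = 11.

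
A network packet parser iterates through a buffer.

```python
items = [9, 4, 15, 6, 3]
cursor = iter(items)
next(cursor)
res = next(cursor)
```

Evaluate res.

Step 1: Create iterator over [9, 4, 15, 6, 3].
Step 2: next() consumes 9.
Step 3: next() returns 4.
Therefore res = 4.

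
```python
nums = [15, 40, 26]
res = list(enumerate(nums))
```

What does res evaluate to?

Step 1: enumerate pairs each element with its index:
  (0, 15)
  (1, 40)
  (2, 26)
Therefore res = [(0, 15), (1, 40), (2, 26)].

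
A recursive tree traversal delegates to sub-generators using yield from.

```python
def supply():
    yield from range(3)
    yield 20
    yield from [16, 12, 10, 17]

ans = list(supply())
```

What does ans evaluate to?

Step 1: Trace yields in order:
  yield 0
  yield 1
  yield 2
  yield 20
  yield 16
  yield 12
  yield 10
  yield 17
Therefore ans = [0, 1, 2, 20, 16, 12, 10, 17].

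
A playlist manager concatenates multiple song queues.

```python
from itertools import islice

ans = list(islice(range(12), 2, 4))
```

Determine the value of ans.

Step 1: islice(range(12), 2, 4) takes elements at indices [2, 4).
Step 2: Elements: [2, 3].
Therefore ans = [2, 3].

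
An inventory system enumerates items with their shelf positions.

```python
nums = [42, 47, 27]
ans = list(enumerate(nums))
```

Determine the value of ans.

Step 1: enumerate pairs each element with its index:
  (0, 42)
  (1, 47)
  (2, 27)
Therefore ans = [(0, 42), (1, 47), (2, 27)].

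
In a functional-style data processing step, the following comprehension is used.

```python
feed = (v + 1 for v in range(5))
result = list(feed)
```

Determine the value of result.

Step 1: For each v in range(5), compute v+1:
  v=0: 0+1 = 1
  v=1: 1+1 = 2
  v=2: 2+1 = 3
  v=3: 3+1 = 4
  v=4: 4+1 = 5
Therefore result = [1, 2, 3, 4, 5].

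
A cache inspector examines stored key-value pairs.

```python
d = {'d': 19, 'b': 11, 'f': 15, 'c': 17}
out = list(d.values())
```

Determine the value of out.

Step 1: d.values() returns the dictionary values in insertion order.
Therefore out = [19, 11, 15, 17].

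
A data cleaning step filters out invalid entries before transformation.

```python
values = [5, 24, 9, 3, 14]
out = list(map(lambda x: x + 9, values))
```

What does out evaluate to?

Step 1: Apply lambda x: x + 9 to each element:
  5 -> 14
  24 -> 33
  9 -> 18
  3 -> 12
  14 -> 23
Therefore out = [14, 33, 18, 12, 23].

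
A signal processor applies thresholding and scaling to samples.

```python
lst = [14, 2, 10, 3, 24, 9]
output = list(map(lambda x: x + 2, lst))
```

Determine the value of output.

Step 1: Apply lambda x: x + 2 to each element:
  14 -> 16
  2 -> 4
  10 -> 12
  3 -> 5
  24 -> 26
  9 -> 11
Therefore output = [16, 4, 12, 5, 26, 11].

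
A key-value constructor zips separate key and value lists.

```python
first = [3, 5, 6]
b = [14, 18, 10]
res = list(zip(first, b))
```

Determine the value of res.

Step 1: zip pairs elements at same index:
  Index 0: (3, 14)
  Index 1: (5, 18)
  Index 2: (6, 10)
Therefore res = [(3, 14), (5, 18), (6, 10)].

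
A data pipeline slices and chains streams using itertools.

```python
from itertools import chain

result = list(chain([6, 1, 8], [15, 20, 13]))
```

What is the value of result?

Step 1: chain() concatenates iterables: [6, 1, 8] + [15, 20, 13].
Therefore result = [6, 1, 8, 15, 20, 13].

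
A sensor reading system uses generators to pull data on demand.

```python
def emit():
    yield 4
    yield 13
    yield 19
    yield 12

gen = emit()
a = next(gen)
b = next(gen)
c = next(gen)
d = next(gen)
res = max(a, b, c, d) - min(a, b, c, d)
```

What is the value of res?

Step 1: Create generator and consume all values:
  a = next(gen) = 4
  b = next(gen) = 13
  c = next(gen) = 19
  d = next(gen) = 12
Step 2: max = 19, min = 4, res = 19 - 4 = 15.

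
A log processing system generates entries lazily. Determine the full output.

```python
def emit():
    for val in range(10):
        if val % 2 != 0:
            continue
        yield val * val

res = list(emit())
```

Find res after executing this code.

Step 1: Only yield val**2 when val is divisible by 2:
  val=0: 0 % 2 == 0, yield 0**2 = 0
  val=2: 2 % 2 == 0, yield 2**2 = 4
  val=4: 4 % 2 == 0, yield 4**2 = 16
  val=6: 6 % 2 == 0, yield 6**2 = 36
  val=8: 8 % 2 == 0, yield 8**2 = 64
Therefore res = [0, 4, 16, 36, 64].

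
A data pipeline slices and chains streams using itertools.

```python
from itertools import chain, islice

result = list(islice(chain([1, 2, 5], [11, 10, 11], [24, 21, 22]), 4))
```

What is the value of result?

Step 1: chain([1, 2, 5], [11, 10, 11], [24, 21, 22]) = [1, 2, 5, 11, 10, 11, 24, 21, 22].
Step 2: islice takes first 4 elements: [1, 2, 5, 11].
Therefore result = [1, 2, 5, 11].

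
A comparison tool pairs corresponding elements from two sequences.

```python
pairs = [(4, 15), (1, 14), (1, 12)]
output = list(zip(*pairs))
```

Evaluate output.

Step 1: zip(*pairs) transposes: unzips [(4, 15), (1, 14), (1, 12)] into separate sequences.
Step 2: First elements: (4, 1, 1), second elements: (15, 14, 12).
Therefore output = [(4, 1, 1), (15, 14, 12)].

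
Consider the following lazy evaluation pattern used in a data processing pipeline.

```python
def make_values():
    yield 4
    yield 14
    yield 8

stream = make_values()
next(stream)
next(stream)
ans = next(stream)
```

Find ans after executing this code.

Step 1: make_values() creates a generator.
Step 2: next(stream) yields 4 (consumed and discarded).
Step 3: next(stream) yields 14 (consumed and discarded).
Step 4: next(stream) yields 8, assigned to ans.
Therefore ans = 8.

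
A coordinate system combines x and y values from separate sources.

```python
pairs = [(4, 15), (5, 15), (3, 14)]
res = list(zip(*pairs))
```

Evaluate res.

Step 1: zip(*pairs) transposes: unzips [(4, 15), (5, 15), (3, 14)] into separate sequences.
Step 2: First elements: (4, 5, 3), second elements: (15, 15, 14).
Therefore res = [(4, 5, 3), (15, 15, 14)].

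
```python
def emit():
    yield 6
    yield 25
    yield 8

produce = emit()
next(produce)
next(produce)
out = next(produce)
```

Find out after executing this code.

Step 1: emit() creates a generator.
Step 2: next(produce) yields 6 (consumed and discarded).
Step 3: next(produce) yields 25 (consumed and discarded).
Step 4: next(produce) yields 8, assigned to out.
Therefore out = 8.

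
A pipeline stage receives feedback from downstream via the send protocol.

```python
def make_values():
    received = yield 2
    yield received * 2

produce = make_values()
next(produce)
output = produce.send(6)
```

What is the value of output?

Step 1: next(produce) advances to first yield, producing 2.
Step 2: send(6) resumes, received = 6.
Step 3: yield received * 2 = 6 * 2 = 12.
Therefore output = 12.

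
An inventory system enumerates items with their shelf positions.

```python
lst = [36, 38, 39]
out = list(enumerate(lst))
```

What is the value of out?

Step 1: enumerate pairs each element with its index:
  (0, 36)
  (1, 38)
  (2, 39)
Therefore out = [(0, 36), (1, 38), (2, 39)].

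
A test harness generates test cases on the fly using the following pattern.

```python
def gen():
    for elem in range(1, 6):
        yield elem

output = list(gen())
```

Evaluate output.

Step 1: The generator yields each value from range(1, 6).
Step 2: list() consumes all yields: [1, 2, 3, 4, 5].
Therefore output = [1, 2, 3, 4, 5].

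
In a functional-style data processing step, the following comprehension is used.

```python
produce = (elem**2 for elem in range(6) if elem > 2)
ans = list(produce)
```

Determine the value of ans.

Step 1: For range(6), keep elem > 2, then square:
  elem=0: 0 <= 2, excluded
  elem=1: 1 <= 2, excluded
  elem=2: 2 <= 2, excluded
  elem=3: 3 > 2, yield 3**2 = 9
  elem=4: 4 > 2, yield 4**2 = 16
  elem=5: 5 > 2, yield 5**2 = 25
Therefore ans = [9, 16, 25].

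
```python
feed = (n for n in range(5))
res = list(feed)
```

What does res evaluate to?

Step 1: Generator expression iterates range(5): [0, 1, 2, 3, 4].
Step 2: list() collects all values.
Therefore res = [0, 1, 2, 3, 4].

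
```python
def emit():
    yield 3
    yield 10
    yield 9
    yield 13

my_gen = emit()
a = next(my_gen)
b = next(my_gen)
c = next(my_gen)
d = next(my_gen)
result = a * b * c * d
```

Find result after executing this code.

Step 1: Create generator and consume all values:
  a = next(my_gen) = 3
  b = next(my_gen) = 10
  c = next(my_gen) = 9
  d = next(my_gen) = 13
Step 2: result = 3 * 10 * 9 * 13 = 3510.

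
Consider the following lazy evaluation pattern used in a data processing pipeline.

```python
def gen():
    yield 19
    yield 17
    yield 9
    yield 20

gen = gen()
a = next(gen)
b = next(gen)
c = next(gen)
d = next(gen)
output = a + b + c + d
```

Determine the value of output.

Step 1: Create generator and consume all values:
  a = next(gen) = 19
  b = next(gen) = 17
  c = next(gen) = 9
  d = next(gen) = 20
Step 2: output = 19 + 17 + 9 + 20 = 65.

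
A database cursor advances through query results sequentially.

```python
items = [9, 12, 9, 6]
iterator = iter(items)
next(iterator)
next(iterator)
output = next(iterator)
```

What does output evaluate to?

Step 1: Create iterator over [9, 12, 9, 6].
Step 2: next() consumes 9.
Step 3: next() consumes 12.
Step 4: next() returns 9.
Therefore output = 9.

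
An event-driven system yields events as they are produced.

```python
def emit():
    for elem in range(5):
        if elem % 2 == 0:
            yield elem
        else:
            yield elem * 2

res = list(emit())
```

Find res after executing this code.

Step 1: For each elem in range(5), yield elem if even, else elem*2:
  elem=0 (even): yield 0
  elem=1 (odd): yield 1*2 = 2
  elem=2 (even): yield 2
  elem=3 (odd): yield 3*2 = 6
  elem=4 (even): yield 4
Therefore res = [0, 2, 2, 6, 4].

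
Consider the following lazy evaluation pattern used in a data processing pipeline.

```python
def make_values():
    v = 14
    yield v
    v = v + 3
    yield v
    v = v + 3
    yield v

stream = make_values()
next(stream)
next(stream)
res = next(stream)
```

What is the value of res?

Step 1: Trace through generator execution:
  Yield 1: v starts at 14, yield 14
  Yield 2: v = 14 + 3 = 17, yield 17
  Yield 3: v = 17 + 3 = 20, yield 20
Step 2: First next() gets 14, second next() gets the second value, third next() yields 20.
Therefore res = 20.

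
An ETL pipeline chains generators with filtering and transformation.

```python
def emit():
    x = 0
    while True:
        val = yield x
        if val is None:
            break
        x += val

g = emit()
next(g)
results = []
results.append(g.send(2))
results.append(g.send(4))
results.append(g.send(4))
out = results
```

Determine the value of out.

Step 1: next(g) -> yield 0.
Step 2: send(2) -> x = 2, yield 2.
Step 3: send(4) -> x = 6, yield 6.
Step 4: send(4) -> x = 10, yield 10.
Therefore out = [2, 6, 10].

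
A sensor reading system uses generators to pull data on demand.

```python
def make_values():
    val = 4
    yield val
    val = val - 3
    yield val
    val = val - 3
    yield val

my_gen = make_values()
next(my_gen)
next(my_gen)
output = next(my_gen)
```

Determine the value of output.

Step 1: Trace through generator execution:
  Yield 1: val starts at 4, yield 4
  Yield 2: val = 4 - 3 = 1, yield 1
  Yield 3: val = 1 - 3 = -2, yield -2
Step 2: First next() gets 4, second next() gets the second value, third next() yields -2.
Therefore output = -2.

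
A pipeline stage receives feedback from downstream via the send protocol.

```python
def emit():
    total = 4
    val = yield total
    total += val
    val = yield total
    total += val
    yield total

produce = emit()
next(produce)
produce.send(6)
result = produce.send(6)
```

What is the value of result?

Step 1: next() -> yield total=4.
Step 2: send(6) -> val=6, total = 4+6 = 10, yield 10.
Step 3: send(6) -> val=6, total = 10+6 = 16, yield 16.
Therefore result = 16.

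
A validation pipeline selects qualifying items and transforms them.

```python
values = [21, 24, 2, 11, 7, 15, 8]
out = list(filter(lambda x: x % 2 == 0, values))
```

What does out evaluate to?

Step 1: Filter elements divisible by 2:
  21 % 2 = 1: removed
  24 % 2 = 0: kept
  2 % 2 = 0: kept
  11 % 2 = 1: removed
  7 % 2 = 1: removed
  15 % 2 = 1: removed
  8 % 2 = 0: kept
Therefore out = [24, 2, 8].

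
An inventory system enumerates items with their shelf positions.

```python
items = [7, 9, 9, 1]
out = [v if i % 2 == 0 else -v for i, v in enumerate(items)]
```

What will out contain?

Step 1: For each (i, v), keep v if i is even, negate if odd:
  i=0 (even): keep 7
  i=1 (odd): negate to -9
  i=2 (even): keep 9
  i=3 (odd): negate to -1
Therefore out = [7, -9, 9, -1].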